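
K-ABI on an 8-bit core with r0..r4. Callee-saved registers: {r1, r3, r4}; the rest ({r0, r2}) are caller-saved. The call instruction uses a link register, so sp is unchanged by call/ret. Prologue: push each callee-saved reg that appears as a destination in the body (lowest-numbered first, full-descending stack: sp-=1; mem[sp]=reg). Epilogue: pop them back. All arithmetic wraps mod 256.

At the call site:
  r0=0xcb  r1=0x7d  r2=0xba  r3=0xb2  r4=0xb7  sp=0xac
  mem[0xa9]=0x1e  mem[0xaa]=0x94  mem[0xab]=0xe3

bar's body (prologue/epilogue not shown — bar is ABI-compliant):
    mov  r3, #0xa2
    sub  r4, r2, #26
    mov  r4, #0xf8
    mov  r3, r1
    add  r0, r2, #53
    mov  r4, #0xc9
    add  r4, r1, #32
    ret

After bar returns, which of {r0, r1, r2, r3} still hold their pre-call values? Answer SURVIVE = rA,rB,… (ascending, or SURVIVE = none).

SURVIVE = r1,r2,r3

prologue: push r3 -> mem[0xab]=0xb2, sp=0xab
prologue: push r4 -> mem[0xaa]=0xb7, sp=0xaa
body[0] mov  r3, #0xa2 -> r3=0xa2
body[1] sub  r4, r2, #26 -> r4=0xa0
body[2] mov  r4, #0xf8 -> r4=0xf8
body[3] mov  r3, r1 -> r3=0x7d
body[4] add  r0, r2, #53 -> r0=0xef
body[5] mov  r4, #0xc9 -> r4=0xc9
body[6] add  r4, r1, #32 -> r4=0x9d
epilogue: pop r4=0xb7, sp=0xab
epilogue: pop r3=0xb2, sp=0xac
r0: caller-saved, written=True
r1: callee-saved, written=False
r2: caller-saved, written=False
r3: callee-saved, written=True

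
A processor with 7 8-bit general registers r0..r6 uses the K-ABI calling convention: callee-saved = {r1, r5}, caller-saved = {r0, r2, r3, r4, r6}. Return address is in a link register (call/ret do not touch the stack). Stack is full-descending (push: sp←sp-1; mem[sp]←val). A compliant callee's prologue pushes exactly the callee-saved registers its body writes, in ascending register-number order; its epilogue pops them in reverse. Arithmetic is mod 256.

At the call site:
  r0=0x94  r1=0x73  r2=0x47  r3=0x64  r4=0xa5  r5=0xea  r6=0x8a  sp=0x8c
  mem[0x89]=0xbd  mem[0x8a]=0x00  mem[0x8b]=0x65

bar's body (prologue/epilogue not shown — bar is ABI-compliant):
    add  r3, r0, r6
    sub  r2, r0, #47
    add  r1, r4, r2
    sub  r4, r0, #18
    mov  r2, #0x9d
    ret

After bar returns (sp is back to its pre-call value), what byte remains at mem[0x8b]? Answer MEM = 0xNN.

prologue: push r1 → mem[0x8b]=0x73, sp=0x8b
body[0] add  r3, r0, r6 → r3=0x1e
body[1] sub  r2, r0, #47 → r2=0x65
body[2] add  r1, r4, r2 → r1=0x0a
body[3] sub  r4, r0, #18 → r4=0x82
body[4] mov  r2, #0x9d → r2=0x9d
epilogue: pop r1=0x73, sp=0x8c
prologue pushed ['r1'] at ['0x8b']

MEM = 0x73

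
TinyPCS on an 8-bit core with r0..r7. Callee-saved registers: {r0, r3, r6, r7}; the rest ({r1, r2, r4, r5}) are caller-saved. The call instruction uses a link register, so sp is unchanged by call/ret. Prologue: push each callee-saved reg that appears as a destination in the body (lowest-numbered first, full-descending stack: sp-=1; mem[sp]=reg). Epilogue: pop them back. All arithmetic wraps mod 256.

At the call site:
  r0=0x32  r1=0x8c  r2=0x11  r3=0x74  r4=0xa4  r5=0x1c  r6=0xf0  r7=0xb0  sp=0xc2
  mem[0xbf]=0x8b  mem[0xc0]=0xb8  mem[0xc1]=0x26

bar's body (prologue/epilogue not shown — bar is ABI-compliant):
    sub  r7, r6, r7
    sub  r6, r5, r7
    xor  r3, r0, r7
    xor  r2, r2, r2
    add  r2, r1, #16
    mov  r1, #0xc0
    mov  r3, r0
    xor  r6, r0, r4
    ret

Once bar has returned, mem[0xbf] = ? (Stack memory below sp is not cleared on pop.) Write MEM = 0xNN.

prologue: push r3 -> mem[0xc1]=0x74, sp=0xc1
prologue: push r6 -> mem[0xc0]=0xf0, sp=0xc0
prologue: push r7 -> mem[0xbf]=0xb0, sp=0xbf
body[0] sub  r7, r6, r7 -> r7=0x40
body[1] sub  r6, r5, r7 -> r6=0xdc
body[2] xor  r3, r0, r7 -> r3=0x72
body[3] xor  r2, r2, r2 -> r2=0x00
body[4] add  r2, r1, #16 -> r2=0x9c
body[5] mov  r1, #0xc0 -> r1=0xc0
body[6] mov  r3, r0 -> r3=0x32
body[7] xor  r6, r0, r4 -> r6=0x96
epilogue: pop r7=0xb0, sp=0xc0
epilogue: pop r6=0xf0, sp=0xc1
epilogue: pop r3=0x74, sp=0xc2
prologue pushed ['r3', 'r6', 'r7'] at ['0xc1', '0xc0', '0xbf']

MEM = 0xb0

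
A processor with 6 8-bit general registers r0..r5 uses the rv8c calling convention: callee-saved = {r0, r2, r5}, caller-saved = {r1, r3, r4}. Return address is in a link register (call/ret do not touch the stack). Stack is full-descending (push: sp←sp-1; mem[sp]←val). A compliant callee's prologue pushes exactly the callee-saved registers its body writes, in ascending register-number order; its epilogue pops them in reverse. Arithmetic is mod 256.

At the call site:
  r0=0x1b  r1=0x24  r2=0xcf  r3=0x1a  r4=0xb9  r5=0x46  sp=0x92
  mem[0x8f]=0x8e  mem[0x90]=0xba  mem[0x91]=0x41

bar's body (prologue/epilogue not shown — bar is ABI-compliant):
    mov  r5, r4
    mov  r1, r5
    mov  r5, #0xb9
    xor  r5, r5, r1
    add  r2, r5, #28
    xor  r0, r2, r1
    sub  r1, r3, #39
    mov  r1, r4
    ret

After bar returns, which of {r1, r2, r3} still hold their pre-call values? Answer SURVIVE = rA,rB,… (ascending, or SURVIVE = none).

prologue: push r0 → mem[0x91]=0x1b, sp=0x91
prologue: push r2 → mem[0x90]=0xcf, sp=0x90
prologue: push r5 → mem[0x8f]=0x46, sp=0x8f
body[0] mov  r5, r4 → r5=0xb9
body[1] mov  r1, r5 → r1=0xb9
body[2] mov  r5, #0xb9 → r5=0xb9
body[3] xor  r5, r5, r1 → r5=0x00
body[4] add  r2, r5, #28 → r2=0x1c
body[5] xor  r0, r2, r1 → r0=0xa5
body[6] sub  r1, r3, #39 → r1=0xf3
body[7] mov  r1, r4 → r1=0xb9
epilogue: pop r5=0x46, sp=0x90
epilogue: pop r2=0xcf, sp=0x91
epilogue: pop r0=0x1b, sp=0x92
r1: caller-saved, written=True
r2: callee-saved, written=True
r3: caller-saved, written=False

SURVIVE = r2,r3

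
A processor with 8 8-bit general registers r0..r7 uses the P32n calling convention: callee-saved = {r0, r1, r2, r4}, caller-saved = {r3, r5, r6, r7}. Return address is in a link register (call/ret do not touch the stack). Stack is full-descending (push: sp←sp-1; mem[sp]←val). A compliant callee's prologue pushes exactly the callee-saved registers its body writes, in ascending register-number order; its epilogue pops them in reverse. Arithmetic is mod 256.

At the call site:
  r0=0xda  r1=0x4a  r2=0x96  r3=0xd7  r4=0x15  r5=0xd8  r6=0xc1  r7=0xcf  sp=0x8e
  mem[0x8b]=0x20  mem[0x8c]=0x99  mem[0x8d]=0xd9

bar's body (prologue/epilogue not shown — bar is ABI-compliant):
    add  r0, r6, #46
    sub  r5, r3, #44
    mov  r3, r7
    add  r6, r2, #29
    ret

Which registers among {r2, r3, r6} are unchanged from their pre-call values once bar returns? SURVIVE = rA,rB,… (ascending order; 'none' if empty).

SURVIVE = r2

prologue: push r0 → mem[0x8d]=0xda, sp=0x8d
body[0] add  r0, r6, #46 → r0=0xef
body[1] sub  r5, r3, #44 → r5=0xab
body[2] mov  r3, r7 → r3=0xcf
body[3] add  r6, r2, #29 → r6=0xb3
epilogue: pop r0=0xda, sp=0x8e
r2: callee-saved, written=False
r3: caller-saved, written=True
r6: caller-saved, written=True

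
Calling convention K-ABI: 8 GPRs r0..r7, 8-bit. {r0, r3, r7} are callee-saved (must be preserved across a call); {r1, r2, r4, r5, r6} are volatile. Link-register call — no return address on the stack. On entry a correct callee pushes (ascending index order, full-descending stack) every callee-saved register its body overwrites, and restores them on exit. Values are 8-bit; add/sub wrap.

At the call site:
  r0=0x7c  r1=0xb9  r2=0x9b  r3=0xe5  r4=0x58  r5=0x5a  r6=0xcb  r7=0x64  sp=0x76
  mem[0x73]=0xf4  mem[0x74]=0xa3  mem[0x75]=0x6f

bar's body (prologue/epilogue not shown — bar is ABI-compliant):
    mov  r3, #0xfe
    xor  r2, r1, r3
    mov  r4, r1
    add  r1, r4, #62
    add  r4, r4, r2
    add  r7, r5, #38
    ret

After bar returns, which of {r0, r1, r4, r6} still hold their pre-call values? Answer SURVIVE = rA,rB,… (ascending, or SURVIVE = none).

SURVIVE = r0,r6

prologue: push r3 → mem[0x75]=0xe5, sp=0x75
prologue: push r7 → mem[0x74]=0x64, sp=0x74
body[0] mov  r3, #0xfe → r3=0xfe
body[1] xor  r2, r1, r3 → r2=0x47
body[2] mov  r4, r1 → r4=0xb9
body[3] add  r1, r4, #62 → r1=0xf7
body[4] add  r4, r4, r2 → r4=0x00
body[5] add  r7, r5, #38 → r7=0x80
epilogue: pop r7=0x64, sp=0x75
epilogue: pop r3=0xe5, sp=0x76
r0: callee-saved, written=False
r1: caller-saved, written=True
r4: caller-saved, written=True
r6: caller-saved, written=False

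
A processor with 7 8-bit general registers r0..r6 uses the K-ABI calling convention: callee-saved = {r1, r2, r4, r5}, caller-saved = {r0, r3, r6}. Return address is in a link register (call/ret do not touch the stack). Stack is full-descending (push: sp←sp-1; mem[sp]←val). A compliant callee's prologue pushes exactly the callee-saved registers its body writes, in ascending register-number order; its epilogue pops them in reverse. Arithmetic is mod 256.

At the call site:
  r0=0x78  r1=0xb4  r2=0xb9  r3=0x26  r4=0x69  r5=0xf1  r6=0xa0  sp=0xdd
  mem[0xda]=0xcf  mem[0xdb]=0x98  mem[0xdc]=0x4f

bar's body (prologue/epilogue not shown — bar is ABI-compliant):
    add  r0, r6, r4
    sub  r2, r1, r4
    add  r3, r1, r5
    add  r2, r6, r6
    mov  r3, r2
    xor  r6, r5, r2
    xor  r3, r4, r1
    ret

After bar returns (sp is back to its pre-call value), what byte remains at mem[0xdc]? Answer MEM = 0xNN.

MEM = 0xb9

prologue: push r2 -> mem[0xdc]=0xb9, sp=0xdc
body[0] add  r0, r6, r4 -> r0=0x09
body[1] sub  r2, r1, r4 -> r2=0x4b
body[2] add  r3, r1, r5 -> r3=0xa5
body[3] add  r2, r6, r6 -> r2=0x40
body[4] mov  r3, r2 -> r3=0x40
body[5] xor  r6, r5, r2 -> r6=0xb1
body[6] xor  r3, r4, r1 -> r3=0xdd
epilogue: pop r2=0xb9, sp=0xdd
prologue pushed ['r2'] at ['0xdc']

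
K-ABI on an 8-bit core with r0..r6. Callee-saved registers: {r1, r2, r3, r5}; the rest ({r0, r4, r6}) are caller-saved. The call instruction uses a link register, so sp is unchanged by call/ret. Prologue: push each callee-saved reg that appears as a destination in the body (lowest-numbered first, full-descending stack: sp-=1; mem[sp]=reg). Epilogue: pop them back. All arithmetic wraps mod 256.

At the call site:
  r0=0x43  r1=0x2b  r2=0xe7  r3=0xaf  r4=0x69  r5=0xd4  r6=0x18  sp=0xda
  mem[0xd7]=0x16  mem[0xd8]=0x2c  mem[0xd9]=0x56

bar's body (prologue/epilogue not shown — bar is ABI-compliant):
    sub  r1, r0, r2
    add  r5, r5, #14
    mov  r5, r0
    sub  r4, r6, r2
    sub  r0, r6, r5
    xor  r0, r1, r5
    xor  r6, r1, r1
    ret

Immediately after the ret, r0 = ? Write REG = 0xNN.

prologue: push r1 -> mem[0xd9]=0x2b, sp=0xd9
prologue: push r5 -> mem[0xd8]=0xd4, sp=0xd8
body[0] sub  r1, r0, r2 -> r1=0x5c
body[1] add  r5, r5, #14 -> r5=0xe2
body[2] mov  r5, r0 -> r5=0x43
body[3] sub  r4, r6, r2 -> r4=0x31
body[4] sub  r0, r6, r5 -> r0=0xd5
body[5] xor  r0, r1, r5 -> r0=0x1f
body[6] xor  r6, r1, r1 -> r6=0x00
epilogue: pop r5=0xd4, sp=0xd9
epilogue: pop r1=0x2b, sp=0xda
r0 is caller-saved -> body value

REG = 0x1f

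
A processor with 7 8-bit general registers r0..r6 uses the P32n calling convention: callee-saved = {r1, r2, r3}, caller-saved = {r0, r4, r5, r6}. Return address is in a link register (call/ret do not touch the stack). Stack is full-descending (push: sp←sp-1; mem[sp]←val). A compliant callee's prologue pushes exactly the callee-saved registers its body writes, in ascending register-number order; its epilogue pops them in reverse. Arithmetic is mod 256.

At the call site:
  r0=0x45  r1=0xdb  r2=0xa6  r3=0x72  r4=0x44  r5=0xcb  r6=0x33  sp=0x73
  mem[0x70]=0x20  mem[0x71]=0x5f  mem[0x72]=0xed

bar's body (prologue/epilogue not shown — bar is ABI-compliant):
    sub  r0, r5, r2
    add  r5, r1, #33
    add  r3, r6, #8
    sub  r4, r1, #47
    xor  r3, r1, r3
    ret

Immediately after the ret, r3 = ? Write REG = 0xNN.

REG = 0x72

prologue: push r3 → mem[0x72]=0x72, sp=0x72
body[0] sub  r0, r5, r2 → r0=0x25
body[1] add  r5, r1, #33 → r5=0xfc
body[2] add  r3, r6, #8 → r3=0x3b
body[3] sub  r4, r1, #47 → r4=0xac
body[4] xor  r3, r1, r3 → r3=0xe0
epilogue: pop r3=0x72, sp=0x73
r3 is callee-saved → restored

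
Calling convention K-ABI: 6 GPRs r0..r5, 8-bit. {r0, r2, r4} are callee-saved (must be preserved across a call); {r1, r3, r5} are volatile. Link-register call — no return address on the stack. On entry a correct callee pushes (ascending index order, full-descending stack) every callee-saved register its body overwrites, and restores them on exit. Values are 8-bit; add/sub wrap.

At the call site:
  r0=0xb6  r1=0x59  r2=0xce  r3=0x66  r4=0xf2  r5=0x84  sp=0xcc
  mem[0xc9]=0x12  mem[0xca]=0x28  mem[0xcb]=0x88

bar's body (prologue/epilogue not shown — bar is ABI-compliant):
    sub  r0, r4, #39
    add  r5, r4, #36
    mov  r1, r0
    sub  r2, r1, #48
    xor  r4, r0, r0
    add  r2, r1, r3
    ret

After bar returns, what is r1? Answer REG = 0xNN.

prologue: push r0 -> mem[0xcb]=0xb6, sp=0xcb
prologue: push r2 -> mem[0xca]=0xce, sp=0xca
prologue: push r4 -> mem[0xc9]=0xf2, sp=0xc9
body[0] sub  r0, r4, #39 -> r0=0xcb
body[1] add  r5, r4, #36 -> r5=0x16
body[2] mov  r1, r0 -> r1=0xcb
body[3] sub  r2, r1, #48 -> r2=0x9b
body[4] xor  r4, r0, r0 -> r4=0x00
body[5] add  r2, r1, r3 -> r2=0x31
epilogue: pop r4=0xf2, sp=0xca
epilogue: pop r2=0xce, sp=0xcb
epilogue: pop r0=0xb6, sp=0xcc
r1 is caller-saved -> body value

REG = 0xcb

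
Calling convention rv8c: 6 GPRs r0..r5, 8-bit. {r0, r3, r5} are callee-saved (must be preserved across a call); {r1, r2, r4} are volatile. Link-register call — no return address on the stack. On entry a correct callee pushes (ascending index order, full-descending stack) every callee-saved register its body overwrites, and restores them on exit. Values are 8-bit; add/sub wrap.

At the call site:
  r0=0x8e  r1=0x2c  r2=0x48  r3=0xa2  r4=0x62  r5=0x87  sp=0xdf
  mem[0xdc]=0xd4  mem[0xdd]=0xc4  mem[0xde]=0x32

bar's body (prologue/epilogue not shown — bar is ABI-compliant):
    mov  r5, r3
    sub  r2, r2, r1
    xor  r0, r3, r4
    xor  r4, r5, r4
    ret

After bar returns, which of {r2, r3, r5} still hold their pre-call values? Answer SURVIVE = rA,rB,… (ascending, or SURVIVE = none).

SURVIVE = r3,r5

prologue: push r0 -> mem[0xde]=0x8e, sp=0xde
prologue: push r5 -> mem[0xdd]=0x87, sp=0xdd
body[0] mov  r5, r3 -> r5=0xa2
body[1] sub  r2, r2, r1 -> r2=0x1c
body[2] xor  r0, r3, r4 -> r0=0xc0
body[3] xor  r4, r5, r4 -> r4=0xc0
epilogue: pop r5=0x87, sp=0xde
epilogue: pop r0=0x8e, sp=0xdf
r2: caller-saved, written=True
r3: callee-saved, written=False
r5: callee-saved, written=True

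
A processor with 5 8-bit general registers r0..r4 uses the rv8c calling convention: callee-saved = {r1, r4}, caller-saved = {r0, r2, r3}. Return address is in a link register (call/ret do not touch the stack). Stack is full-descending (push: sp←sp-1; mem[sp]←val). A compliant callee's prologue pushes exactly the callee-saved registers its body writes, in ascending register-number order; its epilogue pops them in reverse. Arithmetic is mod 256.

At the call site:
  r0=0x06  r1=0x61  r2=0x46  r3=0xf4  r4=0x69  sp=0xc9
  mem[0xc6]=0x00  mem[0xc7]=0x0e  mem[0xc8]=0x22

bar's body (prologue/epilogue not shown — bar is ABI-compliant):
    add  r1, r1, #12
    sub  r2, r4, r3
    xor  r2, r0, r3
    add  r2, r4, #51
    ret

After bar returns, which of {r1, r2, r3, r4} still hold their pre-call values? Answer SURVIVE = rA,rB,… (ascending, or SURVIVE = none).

prologue: push r1 -> mem[0xc8]=0x61, sp=0xc8
body[0] add  r1, r1, #12 -> r1=0x6d
body[1] sub  r2, r4, r3 -> r2=0x75
body[2] xor  r2, r0, r3 -> r2=0xf2
body[3] add  r2, r4, #51 -> r2=0x9c
epilogue: pop r1=0x61, sp=0xc9
r1: callee-saved, written=True
r2: caller-saved, written=True
r3: caller-saved, written=False
r4: callee-saved, written=False

SURVIVE = r1,r3,r4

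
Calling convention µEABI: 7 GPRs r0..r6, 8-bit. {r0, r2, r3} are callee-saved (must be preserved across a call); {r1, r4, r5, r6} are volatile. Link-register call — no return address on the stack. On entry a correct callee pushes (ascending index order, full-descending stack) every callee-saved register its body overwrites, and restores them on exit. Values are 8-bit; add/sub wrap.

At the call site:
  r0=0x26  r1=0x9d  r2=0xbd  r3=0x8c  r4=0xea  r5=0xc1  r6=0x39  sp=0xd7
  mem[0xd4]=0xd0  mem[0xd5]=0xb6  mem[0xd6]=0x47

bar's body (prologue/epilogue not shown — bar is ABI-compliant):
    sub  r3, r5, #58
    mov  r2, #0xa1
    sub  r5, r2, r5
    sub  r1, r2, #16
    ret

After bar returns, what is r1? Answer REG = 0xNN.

REG = 0x91

prologue: push r2 → mem[0xd6]=0xbd, sp=0xd6
prologue: push r3 → mem[0xd5]=0x8c, sp=0xd5
body[0] sub  r3, r5, #58 → r3=0x87
body[1] mov  r2, #0xa1 → r2=0xa1
body[2] sub  r5, r2, r5 → r5=0xe0
body[3] sub  r1, r2, #16 → r1=0x91
epilogue: pop r3=0x8c, sp=0xd6
epilogue: pop r2=0xbd, sp=0xd7
r1 is caller-saved → body value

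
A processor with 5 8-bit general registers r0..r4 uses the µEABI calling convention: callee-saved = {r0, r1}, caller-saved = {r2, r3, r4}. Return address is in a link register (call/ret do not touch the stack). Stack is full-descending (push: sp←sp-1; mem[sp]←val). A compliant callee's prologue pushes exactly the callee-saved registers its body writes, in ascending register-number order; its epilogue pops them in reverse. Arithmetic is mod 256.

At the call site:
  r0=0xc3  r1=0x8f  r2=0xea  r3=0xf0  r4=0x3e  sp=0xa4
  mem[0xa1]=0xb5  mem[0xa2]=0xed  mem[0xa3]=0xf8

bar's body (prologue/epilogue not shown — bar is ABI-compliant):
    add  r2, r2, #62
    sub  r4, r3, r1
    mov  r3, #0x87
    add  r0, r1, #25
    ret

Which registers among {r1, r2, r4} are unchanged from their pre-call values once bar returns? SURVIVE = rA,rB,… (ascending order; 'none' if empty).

prologue: push r0 → mem[0xa3]=0xc3, sp=0xa3
body[0] add  r2, r2, #62 → r2=0x28
body[1] sub  r4, r3, r1 → r4=0x61
body[2] mov  r3, #0x87 → r3=0x87
body[3] add  r0, r1, #25 → r0=0xa8
epilogue: pop r0=0xc3, sp=0xa4
r1: callee-saved, written=False
r2: caller-saved, written=True
r4: caller-saved, written=True

SURVIVE = r1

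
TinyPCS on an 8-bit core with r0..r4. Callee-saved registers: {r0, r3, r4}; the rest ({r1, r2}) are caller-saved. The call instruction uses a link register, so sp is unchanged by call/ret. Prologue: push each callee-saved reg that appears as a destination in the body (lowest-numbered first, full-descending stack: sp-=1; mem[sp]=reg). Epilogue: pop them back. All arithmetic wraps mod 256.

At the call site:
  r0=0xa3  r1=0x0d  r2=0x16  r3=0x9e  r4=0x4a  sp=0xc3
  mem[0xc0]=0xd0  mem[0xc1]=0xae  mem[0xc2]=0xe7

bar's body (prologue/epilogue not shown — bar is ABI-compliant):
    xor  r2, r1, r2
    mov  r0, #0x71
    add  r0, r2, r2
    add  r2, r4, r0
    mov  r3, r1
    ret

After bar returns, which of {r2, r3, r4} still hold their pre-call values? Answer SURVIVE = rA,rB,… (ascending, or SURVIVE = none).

SURVIVE = r3,r4

prologue: push r0 → mem[0xc2]=0xa3, sp=0xc2
prologue: push r3 → mem[0xc1]=0x9e, sp=0xc1
body[0] xor  r2, r1, r2 → r2=0x1b
body[1] mov  r0, #0x71 → r0=0x71
body[2] add  r0, r2, r2 → r0=0x36
body[3] add  r2, r4, r0 → r2=0x80
body[4] mov  r3, r1 → r3=0x0d
epilogue: pop r3=0x9e, sp=0xc2
epilogue: pop r0=0xa3, sp=0xc3
r2: caller-saved, written=True
r3: callee-saved, written=True
r4: callee-saved, written=False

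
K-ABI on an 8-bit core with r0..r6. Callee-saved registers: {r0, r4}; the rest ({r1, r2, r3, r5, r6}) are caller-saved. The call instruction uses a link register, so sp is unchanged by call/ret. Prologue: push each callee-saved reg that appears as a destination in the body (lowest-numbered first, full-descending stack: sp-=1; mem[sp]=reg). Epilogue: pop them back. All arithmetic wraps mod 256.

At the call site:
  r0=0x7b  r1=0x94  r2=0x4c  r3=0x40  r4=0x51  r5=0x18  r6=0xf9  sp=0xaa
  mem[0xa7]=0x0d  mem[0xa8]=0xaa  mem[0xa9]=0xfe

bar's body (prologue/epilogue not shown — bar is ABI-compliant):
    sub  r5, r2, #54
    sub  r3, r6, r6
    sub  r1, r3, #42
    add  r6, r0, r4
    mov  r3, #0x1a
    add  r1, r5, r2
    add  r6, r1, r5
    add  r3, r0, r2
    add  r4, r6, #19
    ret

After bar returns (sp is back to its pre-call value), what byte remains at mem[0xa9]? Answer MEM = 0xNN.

prologue: push r4 -> mem[0xa9]=0x51, sp=0xa9
body[0] sub  r5, r2, #54 -> r5=0x16
body[1] sub  r3, r6, r6 -> r3=0x00
body[2] sub  r1, r3, #42 -> r1=0xd6
body[3] add  r6, r0, r4 -> r6=0xcc
body[4] mov  r3, #0x1a -> r3=0x1a
body[5] add  r1, r5, r2 -> r1=0x62
body[6] add  r6, r1, r5 -> r6=0x78
body[7] add  r3, r0, r2 -> r3=0xc7
body[8] add  r4, r6, #19 -> r4=0x8b
epilogue: pop r4=0x51, sp=0xaa
prologue pushed ['r4'] at ['0xa9']

MEM = 0x51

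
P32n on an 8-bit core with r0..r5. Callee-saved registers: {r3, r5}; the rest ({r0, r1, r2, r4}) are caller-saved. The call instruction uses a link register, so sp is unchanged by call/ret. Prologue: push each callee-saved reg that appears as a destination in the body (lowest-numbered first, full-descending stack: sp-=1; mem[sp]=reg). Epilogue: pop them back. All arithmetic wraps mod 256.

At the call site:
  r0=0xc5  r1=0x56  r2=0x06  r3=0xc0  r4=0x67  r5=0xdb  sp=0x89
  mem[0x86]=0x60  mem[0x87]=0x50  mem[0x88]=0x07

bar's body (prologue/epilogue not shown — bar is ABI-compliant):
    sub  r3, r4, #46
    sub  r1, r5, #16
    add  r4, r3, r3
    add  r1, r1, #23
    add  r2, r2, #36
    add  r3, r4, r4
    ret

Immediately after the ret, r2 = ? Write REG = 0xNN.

REG = 0x2a

prologue: push r3 → mem[0x88]=0xc0, sp=0x88
body[0] sub  r3, r4, #46 → r3=0x39
body[1] sub  r1, r5, #16 → r1=0xcb
body[2] add  r4, r3, r3 → r4=0x72
body[3] add  r1, r1, #23 → r1=0xe2
body[4] add  r2, r2, #36 → r2=0x2a
body[5] add  r3, r4, r4 → r3=0xe4
epilogue: pop r3=0xc0, sp=0x89
r2 is caller-saved → body value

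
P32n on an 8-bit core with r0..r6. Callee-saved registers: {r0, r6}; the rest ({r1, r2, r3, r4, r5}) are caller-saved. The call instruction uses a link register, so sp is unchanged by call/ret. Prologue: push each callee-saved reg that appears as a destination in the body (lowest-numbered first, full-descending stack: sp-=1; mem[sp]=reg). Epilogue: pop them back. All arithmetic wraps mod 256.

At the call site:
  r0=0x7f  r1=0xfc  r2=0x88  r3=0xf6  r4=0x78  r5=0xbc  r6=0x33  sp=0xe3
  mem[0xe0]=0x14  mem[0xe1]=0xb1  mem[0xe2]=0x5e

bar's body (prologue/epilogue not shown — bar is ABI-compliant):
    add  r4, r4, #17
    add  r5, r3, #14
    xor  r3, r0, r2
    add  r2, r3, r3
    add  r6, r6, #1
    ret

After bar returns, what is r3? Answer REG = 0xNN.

REG = 0xf7

prologue: push r6 → mem[0xe2]=0x33, sp=0xe2
body[0] add  r4, r4, #17 → r4=0x89
body[1] add  r5, r3, #14 → r5=0x04
body[2] xor  r3, r0, r2 → r3=0xf7
body[3] add  r2, r3, r3 → r2=0xee
body[4] add  r6, r6, #1 → r6=0x34
epilogue: pop r6=0x33, sp=0xe3
r3 is caller-saved → body value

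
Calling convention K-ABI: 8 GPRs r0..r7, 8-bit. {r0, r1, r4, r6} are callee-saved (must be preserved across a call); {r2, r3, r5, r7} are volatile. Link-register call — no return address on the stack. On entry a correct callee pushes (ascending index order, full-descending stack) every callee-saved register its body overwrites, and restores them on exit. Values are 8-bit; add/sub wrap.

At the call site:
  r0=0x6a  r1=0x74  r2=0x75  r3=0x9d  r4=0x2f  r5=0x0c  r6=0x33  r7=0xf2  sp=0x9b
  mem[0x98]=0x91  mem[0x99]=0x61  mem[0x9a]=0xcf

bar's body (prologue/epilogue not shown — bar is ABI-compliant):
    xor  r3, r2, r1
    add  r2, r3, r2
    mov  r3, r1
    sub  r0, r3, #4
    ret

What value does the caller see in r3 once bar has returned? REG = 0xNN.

REG = 0x74

prologue: push r0 -> mem[0x9a]=0x6a, sp=0x9a
body[0] xor  r3, r2, r1 -> r3=0x01
body[1] add  r2, r3, r2 -> r2=0x76
body[2] mov  r3, r1 -> r3=0x74
body[3] sub  r0, r3, #4 -> r0=0x70
epilogue: pop r0=0x6a, sp=0x9b
r3 is caller-saved -> body value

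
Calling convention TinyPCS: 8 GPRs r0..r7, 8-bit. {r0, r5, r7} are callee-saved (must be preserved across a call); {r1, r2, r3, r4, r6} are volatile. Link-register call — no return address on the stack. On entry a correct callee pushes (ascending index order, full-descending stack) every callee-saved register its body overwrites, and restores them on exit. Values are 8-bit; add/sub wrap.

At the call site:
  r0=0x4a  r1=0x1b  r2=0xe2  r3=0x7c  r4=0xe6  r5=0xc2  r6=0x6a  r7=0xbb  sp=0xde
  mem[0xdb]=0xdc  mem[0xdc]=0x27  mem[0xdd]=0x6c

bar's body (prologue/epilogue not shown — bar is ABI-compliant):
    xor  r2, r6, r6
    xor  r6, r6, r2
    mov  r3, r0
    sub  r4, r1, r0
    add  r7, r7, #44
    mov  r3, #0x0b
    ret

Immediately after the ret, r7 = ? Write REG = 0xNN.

REG = 0xbb

prologue: push r7 → mem[0xdd]=0xbb, sp=0xdd
body[0] xor  r2, r6, r6 → r2=0x00
body[1] xor  r6, r6, r2 → r6=0x6a
body[2] mov  r3, r0 → r3=0x4a
body[3] sub  r4, r1, r0 → r4=0xd1
body[4] add  r7, r7, #44 → r7=0xe7
body[5] mov  r3, #0x0b → r3=0x0b
epilogue: pop r7=0xbb, sp=0xde
r7 is callee-saved → restored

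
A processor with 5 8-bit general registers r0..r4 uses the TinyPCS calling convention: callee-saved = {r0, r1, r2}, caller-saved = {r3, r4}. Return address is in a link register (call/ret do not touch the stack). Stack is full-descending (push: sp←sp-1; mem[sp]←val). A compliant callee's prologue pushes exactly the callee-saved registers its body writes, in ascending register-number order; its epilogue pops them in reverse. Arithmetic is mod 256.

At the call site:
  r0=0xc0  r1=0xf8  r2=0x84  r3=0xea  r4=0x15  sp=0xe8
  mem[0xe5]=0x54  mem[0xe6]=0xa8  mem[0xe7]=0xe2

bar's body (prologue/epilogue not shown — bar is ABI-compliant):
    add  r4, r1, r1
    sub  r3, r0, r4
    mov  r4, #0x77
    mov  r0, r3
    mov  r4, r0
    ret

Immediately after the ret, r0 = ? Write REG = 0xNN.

REG = 0xc0

prologue: push r0 -> mem[0xe7]=0xc0, sp=0xe7
body[0] add  r4, r1, r1 -> r4=0xf0
body[1] sub  r3, r0, r4 -> r3=0xd0
body[2] mov  r4, #0x77 -> r4=0x77
body[3] mov  r0, r3 -> r0=0xd0
body[4] mov  r4, r0 -> r4=0xd0
epilogue: pop r0=0xc0, sp=0xe8
r0 is callee-saved -> restored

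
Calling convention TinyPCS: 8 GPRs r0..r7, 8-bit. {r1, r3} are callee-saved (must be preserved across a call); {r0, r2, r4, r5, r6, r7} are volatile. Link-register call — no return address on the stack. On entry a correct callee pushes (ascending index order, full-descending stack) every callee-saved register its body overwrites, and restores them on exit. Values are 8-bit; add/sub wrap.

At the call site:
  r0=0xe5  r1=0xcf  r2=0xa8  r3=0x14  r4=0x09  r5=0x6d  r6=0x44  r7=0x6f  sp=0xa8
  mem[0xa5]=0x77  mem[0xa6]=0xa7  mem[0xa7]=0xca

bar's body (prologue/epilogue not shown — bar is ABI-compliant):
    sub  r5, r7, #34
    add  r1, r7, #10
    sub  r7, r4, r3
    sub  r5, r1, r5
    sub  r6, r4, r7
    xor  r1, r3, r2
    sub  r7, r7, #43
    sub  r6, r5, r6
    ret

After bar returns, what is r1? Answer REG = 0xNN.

prologue: push r1 → mem[0xa7]=0xcf, sp=0xa7
body[0] sub  r5, r7, #34 → r5=0x4d
body[1] add  r1, r7, #10 → r1=0x79
body[2] sub  r7, r4, r3 → r7=0xf5
body[3] sub  r5, r1, r5 → r5=0x2c
body[4] sub  r6, r4, r7 → r6=0x14
body[5] xor  r1, r3, r2 → r1=0xbc
body[6] sub  r7, r7, #43 → r7=0xca
body[7] sub  r6, r5, r6 → r6=0x18
epilogue: pop r1=0xcf, sp=0xa8
r1 is callee-saved → restored

REG = 0xcf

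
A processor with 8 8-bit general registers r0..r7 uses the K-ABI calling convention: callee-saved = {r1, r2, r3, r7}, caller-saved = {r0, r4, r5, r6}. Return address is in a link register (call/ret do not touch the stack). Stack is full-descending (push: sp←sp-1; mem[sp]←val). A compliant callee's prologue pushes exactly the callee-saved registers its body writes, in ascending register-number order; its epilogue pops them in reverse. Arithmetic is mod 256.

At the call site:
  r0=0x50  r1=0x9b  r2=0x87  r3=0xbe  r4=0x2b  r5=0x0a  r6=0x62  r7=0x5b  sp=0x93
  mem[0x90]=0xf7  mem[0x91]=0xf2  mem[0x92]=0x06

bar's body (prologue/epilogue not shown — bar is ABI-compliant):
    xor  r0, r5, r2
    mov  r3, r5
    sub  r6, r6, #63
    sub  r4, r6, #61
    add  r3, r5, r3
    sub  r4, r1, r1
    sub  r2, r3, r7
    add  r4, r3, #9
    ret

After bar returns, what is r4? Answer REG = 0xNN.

REG = 0x1d

prologue: push r2 -> mem[0x92]=0x87, sp=0x92
prologue: push r3 -> mem[0x91]=0xbe, sp=0x91
body[0] xor  r0, r5, r2 -> r0=0x8d
body[1] mov  r3, r5 -> r3=0x0a
body[2] sub  r6, r6, #63 -> r6=0x23
body[3] sub  r4, r6, #61 -> r4=0xe6
body[4] add  r3, r5, r3 -> r3=0x14
body[5] sub  r4, r1, r1 -> r4=0x00
body[6] sub  r2, r3, r7 -> r2=0xb9
body[7] add  r4, r3, #9 -> r4=0x1d
epilogue: pop r3=0xbe, sp=0x92
epilogue: pop r2=0x87, sp=0x93
r4 is caller-saved -> body value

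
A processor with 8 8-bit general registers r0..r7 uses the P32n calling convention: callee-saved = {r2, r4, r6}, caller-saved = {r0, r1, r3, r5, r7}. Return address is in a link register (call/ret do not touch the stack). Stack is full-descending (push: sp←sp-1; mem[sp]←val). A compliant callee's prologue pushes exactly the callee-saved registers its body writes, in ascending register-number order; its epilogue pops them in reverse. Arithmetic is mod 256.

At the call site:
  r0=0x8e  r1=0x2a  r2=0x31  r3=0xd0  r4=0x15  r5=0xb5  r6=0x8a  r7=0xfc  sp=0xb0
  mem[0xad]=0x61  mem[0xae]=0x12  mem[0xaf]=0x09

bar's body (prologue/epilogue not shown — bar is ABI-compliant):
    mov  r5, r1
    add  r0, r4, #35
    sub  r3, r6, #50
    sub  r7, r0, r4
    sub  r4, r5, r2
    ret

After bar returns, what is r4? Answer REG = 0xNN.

prologue: push r4 → mem[0xaf]=0x15, sp=0xaf
body[0] mov  r5, r1 → r5=0x2a
body[1] add  r0, r4, #35 → r0=0x38
body[2] sub  r3, r6, #50 → r3=0x58
body[3] sub  r7, r0, r4 → r7=0x23
body[4] sub  r4, r5, r2 → r4=0xf9
epilogue: pop r4=0x15, sp=0xb0
r4 is callee-saved → restored

REG = 0x15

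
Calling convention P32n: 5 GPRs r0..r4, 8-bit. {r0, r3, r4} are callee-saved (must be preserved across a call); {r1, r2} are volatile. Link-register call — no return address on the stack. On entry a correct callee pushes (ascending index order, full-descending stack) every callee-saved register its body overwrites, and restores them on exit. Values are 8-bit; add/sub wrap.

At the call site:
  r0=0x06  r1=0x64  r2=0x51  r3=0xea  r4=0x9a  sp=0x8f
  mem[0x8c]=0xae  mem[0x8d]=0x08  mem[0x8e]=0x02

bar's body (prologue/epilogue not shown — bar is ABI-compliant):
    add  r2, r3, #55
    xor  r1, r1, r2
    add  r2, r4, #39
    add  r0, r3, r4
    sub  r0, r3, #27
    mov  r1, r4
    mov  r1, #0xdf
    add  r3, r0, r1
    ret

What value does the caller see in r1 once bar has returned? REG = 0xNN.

REG = 0xdf

prologue: push r0 -> mem[0x8e]=0x06, sp=0x8e
prologue: push r3 -> mem[0x8d]=0xea, sp=0x8d
body[0] add  r2, r3, #55 -> r2=0x21
body[1] xor  r1, r1, r2 -> r1=0x45
body[2] add  r2, r4, #39 -> r2=0xc1
body[3] add  r0, r3, r4 -> r0=0x84
body[4] sub  r0, r3, #27 -> r0=0xcf
body[5] mov  r1, r4 -> r1=0x9a
body[6] mov  r1, #0xdf -> r1=0xdf
body[7] add  r3, r0, r1 -> r3=0xae
epilogue: pop r3=0xea, sp=0x8e
epilogue: pop r0=0x06, sp=0x8f
r1 is caller-saved -> body value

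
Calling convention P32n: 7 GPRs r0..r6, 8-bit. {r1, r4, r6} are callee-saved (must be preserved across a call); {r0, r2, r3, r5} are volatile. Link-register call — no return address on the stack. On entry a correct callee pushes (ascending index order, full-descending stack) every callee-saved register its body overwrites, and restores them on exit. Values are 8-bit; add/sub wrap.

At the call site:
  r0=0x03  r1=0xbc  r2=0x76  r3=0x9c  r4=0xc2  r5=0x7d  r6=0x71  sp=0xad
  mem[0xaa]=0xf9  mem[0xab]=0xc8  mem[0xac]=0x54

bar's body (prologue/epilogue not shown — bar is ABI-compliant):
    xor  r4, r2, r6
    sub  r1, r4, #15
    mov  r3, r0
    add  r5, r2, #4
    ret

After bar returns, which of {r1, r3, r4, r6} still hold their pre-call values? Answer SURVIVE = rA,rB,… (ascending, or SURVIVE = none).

prologue: push r1 → mem[0xac]=0xbc, sp=0xac
prologue: push r4 → mem[0xab]=0xc2, sp=0xab
body[0] xor  r4, r2, r6 → r4=0x07
body[1] sub  r1, r4, #15 → r1=0xf8
body[2] mov  r3, r0 → r3=0x03
body[3] add  r5, r2, #4 → r5=0x7a
epilogue: pop r4=0xc2, sp=0xac
epilogue: pop r1=0xbc, sp=0xad
r1: callee-saved, written=True
r3: caller-saved, written=True
r4: callee-saved, written=True
r6: callee-saved, written=False

SURVIVE = r1,r4,r6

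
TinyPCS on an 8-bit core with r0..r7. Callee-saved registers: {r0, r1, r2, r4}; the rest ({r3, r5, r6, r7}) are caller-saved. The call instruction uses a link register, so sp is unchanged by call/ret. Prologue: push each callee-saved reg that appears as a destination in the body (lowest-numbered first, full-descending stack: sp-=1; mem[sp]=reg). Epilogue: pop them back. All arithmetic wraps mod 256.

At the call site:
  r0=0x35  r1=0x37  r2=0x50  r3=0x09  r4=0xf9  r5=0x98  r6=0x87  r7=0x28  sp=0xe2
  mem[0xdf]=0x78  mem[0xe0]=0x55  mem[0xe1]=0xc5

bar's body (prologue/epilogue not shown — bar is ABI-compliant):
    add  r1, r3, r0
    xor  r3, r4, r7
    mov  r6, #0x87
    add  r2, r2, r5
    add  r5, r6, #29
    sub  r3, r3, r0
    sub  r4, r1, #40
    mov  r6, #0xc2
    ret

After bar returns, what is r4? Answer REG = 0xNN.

REG = 0xf9

prologue: push r1 -> mem[0xe1]=0x37, sp=0xe1
prologue: push r2 -> mem[0xe0]=0x50, sp=0xe0
prologue: push r4 -> mem[0xdf]=0xf9, sp=0xdf
body[0] add  r1, r3, r0 -> r1=0x3e
body[1] xor  r3, r4, r7 -> r3=0xd1
body[2] mov  r6, #0x87 -> r6=0x87
body[3] add  r2, r2, r5 -> r2=0xe8
body[4] add  r5, r6, #29 -> r5=0xa4
body[5] sub  r3, r3, r0 -> r3=0x9c
body[6] sub  r4, r1, #40 -> r4=0x16
body[7] mov  r6, #0xc2 -> r6=0xc2
epilogue: pop r4=0xf9, sp=0xe0
epilogue: pop r2=0x50, sp=0xe1
epilogue: pop r1=0x37, sp=0xe2
r4 is callee-saved -> restored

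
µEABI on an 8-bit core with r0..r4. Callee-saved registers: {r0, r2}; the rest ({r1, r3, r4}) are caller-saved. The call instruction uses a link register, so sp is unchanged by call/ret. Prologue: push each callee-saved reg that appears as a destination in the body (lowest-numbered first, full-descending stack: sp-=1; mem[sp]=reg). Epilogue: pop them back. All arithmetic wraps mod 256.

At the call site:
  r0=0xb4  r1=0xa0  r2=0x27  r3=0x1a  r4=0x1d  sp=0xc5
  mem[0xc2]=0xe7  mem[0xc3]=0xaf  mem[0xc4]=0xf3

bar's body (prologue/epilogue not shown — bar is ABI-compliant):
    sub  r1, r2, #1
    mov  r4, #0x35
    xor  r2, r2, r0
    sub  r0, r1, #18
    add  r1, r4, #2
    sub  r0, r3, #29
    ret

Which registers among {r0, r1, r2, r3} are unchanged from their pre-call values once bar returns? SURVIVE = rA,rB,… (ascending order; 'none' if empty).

SURVIVE = r0,r2,r3

prologue: push r0 -> mem[0xc4]=0xb4, sp=0xc4
prologue: push r2 -> mem[0xc3]=0x27, sp=0xc3
body[0] sub  r1, r2, #1 -> r1=0x26
body[1] mov  r4, #0x35 -> r4=0x35
body[2] xor  r2, r2, r0 -> r2=0x93
body[3] sub  r0, r1, #18 -> r0=0x14
body[4] add  r1, r4, #2 -> r1=0x37
body[5] sub  r0, r3, #29 -> r0=0xfd
epilogue: pop r2=0x27, sp=0xc4
epilogue: pop r0=0xb4, sp=0xc5
r0: callee-saved, written=True
r1: caller-saved, written=True
r2: callee-saved, written=True
r3: caller-saved, written=False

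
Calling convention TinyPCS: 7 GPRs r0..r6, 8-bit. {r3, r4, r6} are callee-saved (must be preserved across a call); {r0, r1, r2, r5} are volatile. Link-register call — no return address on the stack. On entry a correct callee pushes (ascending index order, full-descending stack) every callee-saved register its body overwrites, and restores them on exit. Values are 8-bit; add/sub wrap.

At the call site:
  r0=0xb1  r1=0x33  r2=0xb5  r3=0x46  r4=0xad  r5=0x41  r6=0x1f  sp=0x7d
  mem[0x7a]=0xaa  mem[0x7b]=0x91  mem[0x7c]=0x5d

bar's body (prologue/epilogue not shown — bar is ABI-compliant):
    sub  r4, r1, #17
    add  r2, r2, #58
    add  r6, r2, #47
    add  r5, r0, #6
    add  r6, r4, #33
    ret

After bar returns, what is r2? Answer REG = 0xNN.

prologue: push r4 -> mem[0x7c]=0xad, sp=0x7c
prologue: push r6 -> mem[0x7b]=0x1f, sp=0x7b
body[0] sub  r4, r1, #17 -> r4=0x22
body[1] add  r2, r2, #58 -> r2=0xef
body[2] add  r6, r2, #47 -> r6=0x1e
body[3] add  r5, r0, #6 -> r5=0xb7
body[4] add  r6, r4, #33 -> r6=0x43
epilogue: pop r6=0x1f, sp=0x7c
epilogue: pop r4=0xad, sp=0x7d
r2 is caller-saved -> body value

REG = 0xef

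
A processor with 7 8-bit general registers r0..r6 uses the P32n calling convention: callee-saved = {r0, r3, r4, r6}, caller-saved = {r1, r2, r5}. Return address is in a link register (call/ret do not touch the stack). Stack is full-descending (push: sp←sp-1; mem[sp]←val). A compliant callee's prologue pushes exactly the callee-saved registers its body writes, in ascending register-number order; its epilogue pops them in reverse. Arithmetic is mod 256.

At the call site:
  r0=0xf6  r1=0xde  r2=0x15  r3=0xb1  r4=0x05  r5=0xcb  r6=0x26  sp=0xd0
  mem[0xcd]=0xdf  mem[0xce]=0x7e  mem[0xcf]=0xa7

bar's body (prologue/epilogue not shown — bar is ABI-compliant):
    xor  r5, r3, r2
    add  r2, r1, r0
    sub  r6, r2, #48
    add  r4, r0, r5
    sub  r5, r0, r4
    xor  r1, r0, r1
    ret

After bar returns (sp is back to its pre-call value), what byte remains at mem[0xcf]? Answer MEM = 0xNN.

MEM = 0x05

prologue: push r4 → mem[0xcf]=0x05, sp=0xcf
prologue: push r6 → mem[0xce]=0x26, sp=0xce
body[0] xor  r5, r3, r2 → r5=0xa4
body[1] add  r2, r1, r0 → r2=0xd4
body[2] sub  r6, r2, #48 → r6=0xa4
body[3] add  r4, r0, r5 → r4=0x9a
body[4] sub  r5, r0, r4 → r5=0x5c
body[5] xor  r1, r0, r1 → r1=0x28
epilogue: pop r6=0x26, sp=0xcf
epilogue: pop r4=0x05, sp=0xd0
prologue pushed ['r4', 'r6'] at ['0xcf', '0xce']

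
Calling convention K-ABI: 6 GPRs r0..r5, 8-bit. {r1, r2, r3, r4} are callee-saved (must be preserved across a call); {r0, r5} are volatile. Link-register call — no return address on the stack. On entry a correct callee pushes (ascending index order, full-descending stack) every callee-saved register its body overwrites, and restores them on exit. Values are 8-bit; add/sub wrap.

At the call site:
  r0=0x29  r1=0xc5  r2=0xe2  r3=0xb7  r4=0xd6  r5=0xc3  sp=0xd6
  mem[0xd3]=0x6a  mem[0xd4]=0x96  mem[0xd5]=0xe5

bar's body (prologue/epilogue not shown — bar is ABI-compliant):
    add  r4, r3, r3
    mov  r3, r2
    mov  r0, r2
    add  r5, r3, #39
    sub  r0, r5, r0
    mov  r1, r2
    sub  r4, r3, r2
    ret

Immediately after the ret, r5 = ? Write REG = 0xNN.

prologue: push r1 → mem[0xd5]=0xc5, sp=0xd5
prologue: push r3 → mem[0xd4]=0xb7, sp=0xd4
prologue: push r4 → mem[0xd3]=0xd6, sp=0xd3
body[0] add  r4, r3, r3 → r4=0x6e
body[1] mov  r3, r2 → r3=0xe2
body[2] mov  r0, r2 → r0=0xe2
body[3] add  r5, r3, #39 → r5=0x09
body[4] sub  r0, r5, r0 → r0=0x27
body[5] mov  r1, r2 → r1=0xe2
body[6] sub  r4, r3, r2 → r4=0x00
epilogue: pop r4=0xd6, sp=0xd4
epilogue: pop r3=0xb7, sp=0xd5
epilogue: pop r1=0xc5, sp=0xd6
r5 is caller-saved → body value

REG = 0x09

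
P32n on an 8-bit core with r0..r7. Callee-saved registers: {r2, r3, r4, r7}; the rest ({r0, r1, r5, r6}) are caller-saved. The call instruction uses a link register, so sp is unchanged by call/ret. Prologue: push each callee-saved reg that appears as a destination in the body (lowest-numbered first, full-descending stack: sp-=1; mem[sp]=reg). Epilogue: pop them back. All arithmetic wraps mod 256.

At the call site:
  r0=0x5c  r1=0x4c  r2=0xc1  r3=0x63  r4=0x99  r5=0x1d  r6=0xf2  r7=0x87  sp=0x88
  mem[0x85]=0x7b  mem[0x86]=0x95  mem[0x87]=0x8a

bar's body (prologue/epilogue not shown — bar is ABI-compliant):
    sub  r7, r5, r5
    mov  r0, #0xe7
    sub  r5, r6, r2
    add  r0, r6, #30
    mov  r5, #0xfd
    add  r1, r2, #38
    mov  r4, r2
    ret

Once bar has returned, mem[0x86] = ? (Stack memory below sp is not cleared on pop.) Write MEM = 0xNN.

prologue: push r4 → mem[0x87]=0x99, sp=0x87
prologue: push r7 → mem[0x86]=0x87, sp=0x86
body[0] sub  r7, r5, r5 → r7=0x00
body[1] mov  r0, #0xe7 → r0=0xe7
body[2] sub  r5, r6, r2 → r5=0x31
body[3] add  r0, r6, #30 → r0=0x10
body[4] mov  r5, #0xfd → r5=0xfd
body[5] add  r1, r2, #38 → r1=0xe7
body[6] mov  r4, r2 → r4=0xc1
epilogue: pop r7=0x87, sp=0x87
epilogue: pop r4=0x99, sp=0x88
prologue pushed ['r4', 'r7'] at ['0x87', '0x86']

MEM = 0x87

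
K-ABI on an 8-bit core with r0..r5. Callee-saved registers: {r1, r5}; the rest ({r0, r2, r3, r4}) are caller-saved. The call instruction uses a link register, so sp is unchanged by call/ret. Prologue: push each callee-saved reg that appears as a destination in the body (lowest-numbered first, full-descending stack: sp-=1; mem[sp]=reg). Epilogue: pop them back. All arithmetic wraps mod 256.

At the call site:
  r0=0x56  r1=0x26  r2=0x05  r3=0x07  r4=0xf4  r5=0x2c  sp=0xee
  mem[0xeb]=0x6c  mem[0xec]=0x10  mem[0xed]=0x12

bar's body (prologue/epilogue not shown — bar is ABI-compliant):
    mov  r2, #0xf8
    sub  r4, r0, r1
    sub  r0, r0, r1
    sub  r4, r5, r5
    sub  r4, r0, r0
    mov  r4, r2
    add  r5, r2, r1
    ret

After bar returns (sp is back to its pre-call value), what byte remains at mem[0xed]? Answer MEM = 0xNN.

prologue: push r5 → mem[0xed]=0x2c, sp=0xed
body[0] mov  r2, #0xf8 → r2=0xf8
body[1] sub  r4, r0, r1 → r4=0x30
body[2] sub  r0, r0, r1 → r0=0x30
body[3] sub  r4, r5, r5 → r4=0x00
body[4] sub  r4, r0, r0 → r4=0x00
body[5] mov  r4, r2 → r4=0xf8
body[6] add  r5, r2, r1 → r5=0x1e
epilogue: pop r5=0x2c, sp=0xee
prologue pushed ['r5'] at ['0xed']

MEM = 0x2c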